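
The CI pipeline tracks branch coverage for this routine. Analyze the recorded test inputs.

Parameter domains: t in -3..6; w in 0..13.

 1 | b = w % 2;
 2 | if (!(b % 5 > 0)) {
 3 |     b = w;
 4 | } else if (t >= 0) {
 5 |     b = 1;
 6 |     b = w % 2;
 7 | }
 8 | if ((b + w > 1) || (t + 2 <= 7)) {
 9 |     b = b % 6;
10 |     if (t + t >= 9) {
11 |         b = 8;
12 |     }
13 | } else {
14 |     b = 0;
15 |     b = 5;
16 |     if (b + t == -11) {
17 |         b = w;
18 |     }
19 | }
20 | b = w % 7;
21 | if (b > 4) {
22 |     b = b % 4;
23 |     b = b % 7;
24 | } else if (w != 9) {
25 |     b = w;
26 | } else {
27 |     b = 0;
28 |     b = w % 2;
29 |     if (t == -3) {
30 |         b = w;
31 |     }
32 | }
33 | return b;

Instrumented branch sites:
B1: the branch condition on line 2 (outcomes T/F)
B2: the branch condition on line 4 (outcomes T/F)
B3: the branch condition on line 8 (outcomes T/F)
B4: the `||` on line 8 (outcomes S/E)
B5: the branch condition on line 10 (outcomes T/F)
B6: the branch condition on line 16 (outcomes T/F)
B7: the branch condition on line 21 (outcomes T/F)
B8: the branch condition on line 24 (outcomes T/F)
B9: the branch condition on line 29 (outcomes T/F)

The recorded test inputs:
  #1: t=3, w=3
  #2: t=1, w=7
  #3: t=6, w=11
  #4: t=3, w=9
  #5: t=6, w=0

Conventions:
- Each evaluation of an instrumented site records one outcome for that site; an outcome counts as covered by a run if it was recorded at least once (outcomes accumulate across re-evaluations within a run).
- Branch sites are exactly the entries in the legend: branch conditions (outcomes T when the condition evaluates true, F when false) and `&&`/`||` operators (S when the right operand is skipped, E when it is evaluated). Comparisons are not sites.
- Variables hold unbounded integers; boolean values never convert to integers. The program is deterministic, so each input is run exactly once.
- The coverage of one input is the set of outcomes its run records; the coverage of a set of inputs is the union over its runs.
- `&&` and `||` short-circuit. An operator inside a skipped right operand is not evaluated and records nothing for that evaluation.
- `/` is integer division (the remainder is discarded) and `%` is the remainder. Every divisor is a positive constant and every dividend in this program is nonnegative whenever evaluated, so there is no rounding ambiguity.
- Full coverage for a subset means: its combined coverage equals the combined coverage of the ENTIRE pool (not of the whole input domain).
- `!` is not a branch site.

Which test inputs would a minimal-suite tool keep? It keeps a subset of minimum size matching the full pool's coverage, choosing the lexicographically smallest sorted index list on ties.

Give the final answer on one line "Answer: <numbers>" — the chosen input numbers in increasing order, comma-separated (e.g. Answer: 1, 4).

#1 (t=3, w=3) -> B1->F, B2->T, B4->S, B3->T, B5->F, B7->F, B8->T; covered: B1=F, B2=T, B3=T, B4=S, B5=F, B7=F, B8=T
#2 (t=1, w=7) -> B1->F, B2->T, B4->S, B3->T, B5->F, B7->F, B8->T; covered: B1=F, B2=T, B3=T, B4=S, B5=F, B7=F, B8=T
#3 (t=6, w=11) -> B1->F, B2->T, B4->S, B3->T, B5->T, B7->F, B8->T; covered: B1=F, B2=T, B3=T, B4=S, B5=T, B7=F, B8=T
#4 (t=3, w=9) -> B1->F, B2->T, B4->S, B3->T, B5->F, B7->F, B8->F, B9->F; covered: B1=F, B2=T, B3=T, B4=S, B5=F, B7=F, B8=F, B9=F
#5 (t=6, w=0) -> B1->T, B4->E, B3->F, B6->F, B7->F, B8->T; covered: B1=T, B3=F, B4=E, B6=F, B7=F, B8=T
union over all inputs: B1=T, B1=F, B2=T, B3=T, B3=F, B4=S, B4=E, B5=T, B5=F, B6=F, B7=F, B8=T, B8=F, B9=F (14 outcomes)
checked all size-1 subsets: none covers 14 outcomes (max 8/14)
checked all size-2 subsets: none covers 14 outcomes (max 13/14)
at size 3, {3, 4, 5} reaches all 14 outcomes; every lexicographically earlier size-3 subset fails

Answer: 3, 4, 5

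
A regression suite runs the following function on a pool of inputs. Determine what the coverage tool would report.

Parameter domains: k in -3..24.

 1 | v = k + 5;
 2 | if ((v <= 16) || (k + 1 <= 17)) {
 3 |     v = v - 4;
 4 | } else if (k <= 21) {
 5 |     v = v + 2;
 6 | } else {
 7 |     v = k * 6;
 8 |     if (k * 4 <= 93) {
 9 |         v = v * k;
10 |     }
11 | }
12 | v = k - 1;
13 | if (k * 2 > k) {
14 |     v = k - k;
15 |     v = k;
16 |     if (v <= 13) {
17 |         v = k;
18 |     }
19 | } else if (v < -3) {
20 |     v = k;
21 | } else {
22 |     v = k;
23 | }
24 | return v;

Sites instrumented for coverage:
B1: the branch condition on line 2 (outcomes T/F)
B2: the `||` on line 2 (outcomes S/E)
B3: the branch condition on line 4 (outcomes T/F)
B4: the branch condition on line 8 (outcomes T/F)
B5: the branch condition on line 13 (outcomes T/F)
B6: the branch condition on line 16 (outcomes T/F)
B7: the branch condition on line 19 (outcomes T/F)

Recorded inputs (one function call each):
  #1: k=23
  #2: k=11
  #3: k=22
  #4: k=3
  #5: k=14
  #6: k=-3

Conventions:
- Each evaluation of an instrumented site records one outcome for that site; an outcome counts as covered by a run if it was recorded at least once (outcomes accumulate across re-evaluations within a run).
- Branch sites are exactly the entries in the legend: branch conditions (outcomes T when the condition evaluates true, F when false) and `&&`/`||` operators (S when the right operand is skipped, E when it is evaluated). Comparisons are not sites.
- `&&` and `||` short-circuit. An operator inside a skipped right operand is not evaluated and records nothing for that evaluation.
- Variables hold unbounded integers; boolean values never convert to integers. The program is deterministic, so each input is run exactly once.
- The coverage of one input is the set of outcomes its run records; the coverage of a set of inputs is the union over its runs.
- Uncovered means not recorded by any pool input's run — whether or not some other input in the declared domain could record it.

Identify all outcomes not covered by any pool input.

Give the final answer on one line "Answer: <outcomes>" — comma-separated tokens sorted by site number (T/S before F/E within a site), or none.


#1 (k=23) -> B2->E, B1->F, B3->F, B4->T, B5->T, B6->F; covered: B1=F, B2=E, B3=F, B4=T, B5=T, B6=F
#2 (k=11) -> B2->S, B1->T, B5->T, B6->T; covered: B1=T, B2=S, B5=T, B6=T
#3 (k=22) -> B2->E, B1->F, B3->F, B4->T, B5->T, B6->F; covered: B1=F, B2=E, B3=F, B4=T, B5=T, B6=F
#4 (k=3) -> B2->S, B1->T, B5->T, B6->T; covered: B1=T, B2=S, B5=T, B6=T
#5 (k=14) -> B2->E, B1->T, B5->T, B6->F; covered: B1=T, B2=E, B5=T, B6=F
#6 (k=-3) -> B2->S, B1->T, B5->F, B7->T; covered: B1=T, B2=S, B5=F, B7=T
union over the pool: B1=T, B1=F, B2=S, B2=E, B3=F, B4=T, B5=T, B5=F, B6=T, B6=F, B7=T
uncovered (3 of 14): B3=T, B4=F, B7=F
Answer: B3=T, B4=F, B7=F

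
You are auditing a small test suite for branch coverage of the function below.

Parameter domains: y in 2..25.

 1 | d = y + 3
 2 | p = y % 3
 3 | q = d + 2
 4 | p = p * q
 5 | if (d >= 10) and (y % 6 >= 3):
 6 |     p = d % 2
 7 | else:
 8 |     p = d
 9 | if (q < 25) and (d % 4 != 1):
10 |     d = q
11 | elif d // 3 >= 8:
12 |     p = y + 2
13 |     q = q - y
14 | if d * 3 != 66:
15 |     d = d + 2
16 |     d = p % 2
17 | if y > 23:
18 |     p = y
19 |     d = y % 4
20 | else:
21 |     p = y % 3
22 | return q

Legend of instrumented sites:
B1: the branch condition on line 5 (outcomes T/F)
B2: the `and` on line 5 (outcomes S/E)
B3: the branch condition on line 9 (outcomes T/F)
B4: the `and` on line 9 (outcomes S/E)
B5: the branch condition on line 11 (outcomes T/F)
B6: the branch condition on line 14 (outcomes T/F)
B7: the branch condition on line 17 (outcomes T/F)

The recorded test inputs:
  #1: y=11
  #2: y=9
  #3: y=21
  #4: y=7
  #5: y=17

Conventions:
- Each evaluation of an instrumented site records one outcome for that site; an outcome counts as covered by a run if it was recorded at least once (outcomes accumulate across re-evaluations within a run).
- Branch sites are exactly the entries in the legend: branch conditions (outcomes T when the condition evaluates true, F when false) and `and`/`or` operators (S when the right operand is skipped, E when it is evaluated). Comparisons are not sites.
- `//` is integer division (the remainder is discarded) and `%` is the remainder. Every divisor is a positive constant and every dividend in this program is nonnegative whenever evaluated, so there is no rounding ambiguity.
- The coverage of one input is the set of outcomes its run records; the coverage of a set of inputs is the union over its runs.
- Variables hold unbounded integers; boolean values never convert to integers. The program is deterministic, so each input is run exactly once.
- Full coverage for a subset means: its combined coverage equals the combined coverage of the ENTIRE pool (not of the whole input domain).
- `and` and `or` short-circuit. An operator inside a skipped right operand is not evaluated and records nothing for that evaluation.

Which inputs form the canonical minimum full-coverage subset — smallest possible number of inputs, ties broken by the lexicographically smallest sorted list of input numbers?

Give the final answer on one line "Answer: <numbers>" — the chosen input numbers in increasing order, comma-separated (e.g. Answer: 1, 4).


#1 (y=11) -> B2->E, B1->T, B4->E, B3->T, B6->T, B7->F; covered: B1=T, B2=E, B3=T, B4=E, B6=T, B7=F
#2 (y=9) -> B2->E, B1->T, B4->E, B3->T, B6->T, B7->F; covered: B1=T, B2=E, B3=T, B4=E, B6=T, B7=F
#3 (y=21) -> B2->E, B1->T, B4->S, B3->F, B5->T, B6->T, B7->F; covered: B1=T, B2=E, B3=F, B4=S, B5=T, B6=T, B7=F
#4 (y=7) -> B2->E, B1->F, B4->E, B3->T, B6->T, B7->F; covered: B1=F, B2=E, B3=T, B4=E, B6=T, B7=F
#5 (y=17) -> B2->E, B1->T, B4->E, B3->T, B6->F, B7->F; covered: B1=T, B2=E, B3=T, B4=E, B6=F, B7=F
the full pool covers 11 outcomes: B1=T, B1=F, B2=E, B3=T, B3=F, B4=S, B4=E, B5=T, B6=T, B6=F, B7=F
every size-1 subset falls short of the 11 outcomes (best: 7/11)
every size-2 subset falls short of the 11 outcomes (best: 10/11)
size 3: inputs {3, 4, 5} cover all 11 outcomes, and no lexicographically smaller subset of this size does
Answer: 3, 4, 5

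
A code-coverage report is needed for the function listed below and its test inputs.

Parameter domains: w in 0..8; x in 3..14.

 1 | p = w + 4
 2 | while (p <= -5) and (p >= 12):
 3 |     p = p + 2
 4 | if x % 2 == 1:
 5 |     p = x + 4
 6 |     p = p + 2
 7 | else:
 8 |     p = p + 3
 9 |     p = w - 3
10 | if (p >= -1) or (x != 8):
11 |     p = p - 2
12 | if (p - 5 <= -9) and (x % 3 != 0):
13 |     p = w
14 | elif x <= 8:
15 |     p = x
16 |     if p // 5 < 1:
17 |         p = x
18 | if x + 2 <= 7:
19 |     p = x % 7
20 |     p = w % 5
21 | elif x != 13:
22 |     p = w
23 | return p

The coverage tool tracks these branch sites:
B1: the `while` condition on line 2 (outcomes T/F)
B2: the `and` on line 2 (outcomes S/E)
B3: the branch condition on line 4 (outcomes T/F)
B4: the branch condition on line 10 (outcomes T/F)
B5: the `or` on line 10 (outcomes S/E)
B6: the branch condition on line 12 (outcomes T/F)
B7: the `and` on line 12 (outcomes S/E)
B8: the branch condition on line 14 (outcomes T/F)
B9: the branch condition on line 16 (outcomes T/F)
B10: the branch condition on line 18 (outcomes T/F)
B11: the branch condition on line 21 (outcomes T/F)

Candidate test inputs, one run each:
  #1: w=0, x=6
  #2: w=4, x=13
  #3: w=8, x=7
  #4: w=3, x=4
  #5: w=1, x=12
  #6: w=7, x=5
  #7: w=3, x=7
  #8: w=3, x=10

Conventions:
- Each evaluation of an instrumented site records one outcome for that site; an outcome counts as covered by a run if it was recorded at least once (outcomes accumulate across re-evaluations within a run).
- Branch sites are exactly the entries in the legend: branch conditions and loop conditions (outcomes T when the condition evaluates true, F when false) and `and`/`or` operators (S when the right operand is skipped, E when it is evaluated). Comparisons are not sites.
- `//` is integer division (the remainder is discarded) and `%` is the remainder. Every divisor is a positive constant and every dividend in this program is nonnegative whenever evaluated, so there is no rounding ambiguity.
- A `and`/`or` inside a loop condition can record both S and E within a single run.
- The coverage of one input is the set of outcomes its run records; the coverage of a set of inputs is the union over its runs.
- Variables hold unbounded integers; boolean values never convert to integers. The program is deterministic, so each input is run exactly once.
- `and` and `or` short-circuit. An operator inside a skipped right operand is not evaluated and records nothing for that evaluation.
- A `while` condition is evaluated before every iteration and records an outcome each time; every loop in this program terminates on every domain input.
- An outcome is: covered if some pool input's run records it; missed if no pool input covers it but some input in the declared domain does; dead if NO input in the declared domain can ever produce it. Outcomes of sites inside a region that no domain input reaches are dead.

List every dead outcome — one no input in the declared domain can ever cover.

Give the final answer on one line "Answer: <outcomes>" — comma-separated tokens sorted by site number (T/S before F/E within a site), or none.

running all 108 domain inputs and tallying outcomes:
  B1=T: no domain input ever produces it -> dead
  B2=E: no domain input ever produces it -> dead
  reachable outcomes have witnesses, e.g. B1=F (e.g. w=0, x=3), B2=S (e.g. w=0, x=3), B3=T (e.g. w=0, x=3), B3=F (e.g. w=0, x=4)

Answer: B1=T, B2=E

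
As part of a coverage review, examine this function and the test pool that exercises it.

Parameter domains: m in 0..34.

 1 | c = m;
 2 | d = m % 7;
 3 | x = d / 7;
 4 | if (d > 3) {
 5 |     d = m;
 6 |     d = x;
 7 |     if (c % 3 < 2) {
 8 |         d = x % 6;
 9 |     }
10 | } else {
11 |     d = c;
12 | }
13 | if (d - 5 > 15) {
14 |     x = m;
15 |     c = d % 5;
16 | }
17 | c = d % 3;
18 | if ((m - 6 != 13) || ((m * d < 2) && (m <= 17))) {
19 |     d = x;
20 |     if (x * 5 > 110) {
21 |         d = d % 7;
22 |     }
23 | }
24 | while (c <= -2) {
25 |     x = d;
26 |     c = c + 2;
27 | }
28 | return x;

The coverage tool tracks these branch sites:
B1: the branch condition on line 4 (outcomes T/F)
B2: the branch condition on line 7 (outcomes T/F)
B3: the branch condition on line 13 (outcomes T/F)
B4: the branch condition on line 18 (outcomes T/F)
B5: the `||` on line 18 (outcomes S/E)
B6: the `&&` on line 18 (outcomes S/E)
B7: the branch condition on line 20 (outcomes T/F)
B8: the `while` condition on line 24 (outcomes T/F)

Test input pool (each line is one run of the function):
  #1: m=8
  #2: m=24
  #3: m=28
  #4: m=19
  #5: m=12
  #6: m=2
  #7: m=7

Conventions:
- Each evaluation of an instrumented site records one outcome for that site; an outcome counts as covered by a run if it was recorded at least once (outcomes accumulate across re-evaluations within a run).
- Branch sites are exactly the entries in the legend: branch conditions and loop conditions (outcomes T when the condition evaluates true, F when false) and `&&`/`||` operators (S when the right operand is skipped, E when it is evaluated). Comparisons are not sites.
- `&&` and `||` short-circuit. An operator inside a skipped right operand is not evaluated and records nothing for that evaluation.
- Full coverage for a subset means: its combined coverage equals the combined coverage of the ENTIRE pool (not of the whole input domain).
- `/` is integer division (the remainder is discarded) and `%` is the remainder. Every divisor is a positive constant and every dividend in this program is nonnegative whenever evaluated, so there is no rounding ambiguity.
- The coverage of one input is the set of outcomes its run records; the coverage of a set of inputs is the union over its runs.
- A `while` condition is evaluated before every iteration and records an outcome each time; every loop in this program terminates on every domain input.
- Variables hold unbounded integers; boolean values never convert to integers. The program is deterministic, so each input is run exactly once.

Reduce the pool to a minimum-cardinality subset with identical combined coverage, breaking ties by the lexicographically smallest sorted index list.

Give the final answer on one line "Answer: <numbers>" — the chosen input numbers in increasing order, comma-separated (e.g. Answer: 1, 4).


test 1 (m=8) hits B1=F, B3=F, B4=T, B5=S, B7=F, B8=F
test 2 (m=24) hits B1=F, B3=T, B4=T, B5=S, B7=T, B8=F
test 3 (m=28) hits B1=F, B3=T, B4=T, B5=S, B7=T, B8=F
test 4 (m=19) hits B1=T, B2=T, B3=F, B4=F, B5=E, B6=E, B8=F
test 5 (m=12) hits B1=T, B2=T, B3=F, B4=T, B5=S, B7=F, B8=F
test 6 (m=2) hits B1=F, B3=F, B4=T, B5=S, B7=F, B8=F
test 7 (m=7) hits B1=F, B3=F, B4=T, B5=S, B7=F, B8=F
together the pool reaches 13 outcomes: B1=T, B1=F, B2=T, B3=T, B3=F, B4=T, B4=F, B5=S, B5=E, B6=E, B7=T, B7=F, B8=F
size 1 is not enough: best union over all size-1 subsets is 7/13
size 2 is not enough: best union over all size-2 subsets is 12/13
the canonical winner is {1, 2, 4}: size 3, full 13-outcome coverage, earliest index list among size-3 covers
Answer: 1, 2, 4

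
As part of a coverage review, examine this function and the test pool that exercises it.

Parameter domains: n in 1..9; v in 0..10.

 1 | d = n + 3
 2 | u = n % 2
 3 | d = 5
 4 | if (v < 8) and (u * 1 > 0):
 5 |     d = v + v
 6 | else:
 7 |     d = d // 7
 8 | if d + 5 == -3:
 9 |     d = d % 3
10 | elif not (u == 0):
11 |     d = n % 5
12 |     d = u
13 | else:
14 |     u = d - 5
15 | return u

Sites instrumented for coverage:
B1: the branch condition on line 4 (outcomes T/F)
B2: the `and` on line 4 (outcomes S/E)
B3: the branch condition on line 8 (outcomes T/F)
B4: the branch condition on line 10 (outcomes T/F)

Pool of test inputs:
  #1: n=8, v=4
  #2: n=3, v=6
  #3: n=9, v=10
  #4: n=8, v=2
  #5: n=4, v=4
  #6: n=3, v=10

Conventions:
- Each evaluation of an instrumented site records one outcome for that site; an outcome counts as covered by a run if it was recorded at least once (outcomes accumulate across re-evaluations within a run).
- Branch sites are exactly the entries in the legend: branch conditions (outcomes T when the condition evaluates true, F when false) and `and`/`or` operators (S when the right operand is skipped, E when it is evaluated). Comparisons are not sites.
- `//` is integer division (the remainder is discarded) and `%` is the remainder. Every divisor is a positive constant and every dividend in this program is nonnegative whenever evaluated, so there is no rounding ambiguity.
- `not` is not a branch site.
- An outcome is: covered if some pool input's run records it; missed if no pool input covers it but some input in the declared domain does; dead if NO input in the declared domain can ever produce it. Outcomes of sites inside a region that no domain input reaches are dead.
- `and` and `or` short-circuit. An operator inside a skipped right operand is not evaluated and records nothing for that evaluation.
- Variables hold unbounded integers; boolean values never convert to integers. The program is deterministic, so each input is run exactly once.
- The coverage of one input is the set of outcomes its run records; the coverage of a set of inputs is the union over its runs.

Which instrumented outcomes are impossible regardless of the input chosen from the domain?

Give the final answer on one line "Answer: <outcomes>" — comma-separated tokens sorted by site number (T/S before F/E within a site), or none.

exhaustive pass over the 99-input domain:
  B3=T: unreachable across the whole domain -> dead
  reachable outcomes have witnesses, e.g. B1=T (e.g. n=1, v=0), B1=F (e.g. n=1, v=8), B2=S (e.g. n=1, v=8), B2=E (e.g. n=1, v=0)

Answer: B3=T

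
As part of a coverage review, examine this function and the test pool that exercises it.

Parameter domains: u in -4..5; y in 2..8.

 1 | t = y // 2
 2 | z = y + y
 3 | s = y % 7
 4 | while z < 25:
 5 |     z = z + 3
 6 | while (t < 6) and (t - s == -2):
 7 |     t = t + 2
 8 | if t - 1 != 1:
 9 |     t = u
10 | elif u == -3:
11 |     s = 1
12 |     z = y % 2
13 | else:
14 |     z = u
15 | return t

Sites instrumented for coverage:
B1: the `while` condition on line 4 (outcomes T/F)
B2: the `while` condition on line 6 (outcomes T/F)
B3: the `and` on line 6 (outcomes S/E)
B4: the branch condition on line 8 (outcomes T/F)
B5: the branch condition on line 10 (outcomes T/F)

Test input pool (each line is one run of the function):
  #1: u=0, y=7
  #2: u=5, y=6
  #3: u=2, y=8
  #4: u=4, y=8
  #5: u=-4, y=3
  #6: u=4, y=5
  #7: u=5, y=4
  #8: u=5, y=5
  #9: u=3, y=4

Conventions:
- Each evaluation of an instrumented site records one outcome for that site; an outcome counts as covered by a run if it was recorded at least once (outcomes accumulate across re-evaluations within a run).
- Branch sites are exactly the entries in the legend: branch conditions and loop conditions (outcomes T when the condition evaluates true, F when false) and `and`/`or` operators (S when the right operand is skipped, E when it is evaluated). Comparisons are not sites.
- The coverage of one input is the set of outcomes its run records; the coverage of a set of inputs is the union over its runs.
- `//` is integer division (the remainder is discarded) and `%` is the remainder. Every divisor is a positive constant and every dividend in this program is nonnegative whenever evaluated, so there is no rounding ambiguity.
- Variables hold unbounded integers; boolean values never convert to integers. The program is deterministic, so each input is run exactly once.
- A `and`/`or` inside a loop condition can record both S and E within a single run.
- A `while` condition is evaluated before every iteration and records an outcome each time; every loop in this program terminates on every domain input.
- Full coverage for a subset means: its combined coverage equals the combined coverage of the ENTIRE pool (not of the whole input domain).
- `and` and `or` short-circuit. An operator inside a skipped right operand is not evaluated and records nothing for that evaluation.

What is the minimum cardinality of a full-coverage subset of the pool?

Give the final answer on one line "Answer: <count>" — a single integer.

run #1 (u=0, y=7) records B1=T, B1=F, B2=F, B3=E, B4=T
run #2 (u=5, y=6) records B1=T, B1=F, B2=F, B3=E, B4=T
run #3 (u=2, y=8) records B1=T, B1=F, B2=F, B3=E, B4=T
run #4 (u=4, y=8) records B1=T, B1=F, B2=F, B3=E, B4=T
run #5 (u=-4, y=3) records B1=T, B1=F, B2=T, B2=F, B3=E, B4=T
run #6 (u=4, y=5) records B1=T, B1=F, B2=F, B3=E, B4=F, B5=F
run #7 (u=5, y=4) records B1=T, B1=F, B2=T, B2=F, B3=E, B4=T
run #8 (u=5, y=5) records B1=T, B1=F, B2=F, B3=E, B4=F, B5=F
run #9 (u=3, y=4) records B1=T, B1=F, B2=T, B2=F, B3=E, B4=T
pool-wide coverage (8 outcomes): B1=T, B1=F, B2=T, B2=F, B3=E, B4=T, B4=F, B5=F
no size-1 subset reaches all 8 outcomes (best union: 6/8)
the canonical winner is {5, 6}: size 2, full 8-outcome coverage, earliest index list among size-2 covers

Answer: 2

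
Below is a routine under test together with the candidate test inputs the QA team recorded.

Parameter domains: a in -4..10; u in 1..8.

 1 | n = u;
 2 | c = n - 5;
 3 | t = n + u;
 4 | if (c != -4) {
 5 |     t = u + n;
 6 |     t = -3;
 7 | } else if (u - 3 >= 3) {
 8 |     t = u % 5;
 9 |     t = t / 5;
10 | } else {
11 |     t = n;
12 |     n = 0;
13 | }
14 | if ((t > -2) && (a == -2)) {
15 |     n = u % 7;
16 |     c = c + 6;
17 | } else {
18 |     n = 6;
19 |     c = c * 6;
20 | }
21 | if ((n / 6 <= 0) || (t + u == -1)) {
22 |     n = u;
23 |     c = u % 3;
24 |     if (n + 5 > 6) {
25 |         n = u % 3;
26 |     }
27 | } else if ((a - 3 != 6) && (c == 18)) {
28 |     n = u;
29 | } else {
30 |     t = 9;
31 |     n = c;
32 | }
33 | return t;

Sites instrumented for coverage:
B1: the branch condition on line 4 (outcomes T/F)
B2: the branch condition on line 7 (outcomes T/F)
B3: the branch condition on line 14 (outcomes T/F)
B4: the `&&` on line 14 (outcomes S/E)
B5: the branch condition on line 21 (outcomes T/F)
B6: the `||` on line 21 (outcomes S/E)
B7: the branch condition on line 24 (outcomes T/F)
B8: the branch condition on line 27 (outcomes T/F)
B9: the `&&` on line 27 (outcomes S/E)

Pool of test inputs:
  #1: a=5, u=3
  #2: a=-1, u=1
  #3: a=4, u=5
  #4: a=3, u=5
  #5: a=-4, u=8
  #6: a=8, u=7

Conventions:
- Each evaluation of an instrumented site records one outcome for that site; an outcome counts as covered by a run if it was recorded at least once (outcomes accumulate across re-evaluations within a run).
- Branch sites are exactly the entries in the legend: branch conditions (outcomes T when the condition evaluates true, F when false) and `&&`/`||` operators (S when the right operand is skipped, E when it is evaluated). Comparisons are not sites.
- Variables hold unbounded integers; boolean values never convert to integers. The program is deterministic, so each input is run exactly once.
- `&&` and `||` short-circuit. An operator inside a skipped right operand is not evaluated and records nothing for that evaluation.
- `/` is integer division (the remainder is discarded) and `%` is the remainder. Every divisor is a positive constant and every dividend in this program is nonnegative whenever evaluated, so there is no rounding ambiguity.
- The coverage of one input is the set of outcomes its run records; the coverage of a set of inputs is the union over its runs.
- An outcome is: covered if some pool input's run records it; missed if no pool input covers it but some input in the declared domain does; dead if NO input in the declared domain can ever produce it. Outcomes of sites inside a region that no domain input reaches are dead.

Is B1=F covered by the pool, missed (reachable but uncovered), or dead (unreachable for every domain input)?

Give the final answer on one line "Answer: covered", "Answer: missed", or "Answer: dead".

B1=F is recorded by pool input(s) 2 -> covered

Answer: covered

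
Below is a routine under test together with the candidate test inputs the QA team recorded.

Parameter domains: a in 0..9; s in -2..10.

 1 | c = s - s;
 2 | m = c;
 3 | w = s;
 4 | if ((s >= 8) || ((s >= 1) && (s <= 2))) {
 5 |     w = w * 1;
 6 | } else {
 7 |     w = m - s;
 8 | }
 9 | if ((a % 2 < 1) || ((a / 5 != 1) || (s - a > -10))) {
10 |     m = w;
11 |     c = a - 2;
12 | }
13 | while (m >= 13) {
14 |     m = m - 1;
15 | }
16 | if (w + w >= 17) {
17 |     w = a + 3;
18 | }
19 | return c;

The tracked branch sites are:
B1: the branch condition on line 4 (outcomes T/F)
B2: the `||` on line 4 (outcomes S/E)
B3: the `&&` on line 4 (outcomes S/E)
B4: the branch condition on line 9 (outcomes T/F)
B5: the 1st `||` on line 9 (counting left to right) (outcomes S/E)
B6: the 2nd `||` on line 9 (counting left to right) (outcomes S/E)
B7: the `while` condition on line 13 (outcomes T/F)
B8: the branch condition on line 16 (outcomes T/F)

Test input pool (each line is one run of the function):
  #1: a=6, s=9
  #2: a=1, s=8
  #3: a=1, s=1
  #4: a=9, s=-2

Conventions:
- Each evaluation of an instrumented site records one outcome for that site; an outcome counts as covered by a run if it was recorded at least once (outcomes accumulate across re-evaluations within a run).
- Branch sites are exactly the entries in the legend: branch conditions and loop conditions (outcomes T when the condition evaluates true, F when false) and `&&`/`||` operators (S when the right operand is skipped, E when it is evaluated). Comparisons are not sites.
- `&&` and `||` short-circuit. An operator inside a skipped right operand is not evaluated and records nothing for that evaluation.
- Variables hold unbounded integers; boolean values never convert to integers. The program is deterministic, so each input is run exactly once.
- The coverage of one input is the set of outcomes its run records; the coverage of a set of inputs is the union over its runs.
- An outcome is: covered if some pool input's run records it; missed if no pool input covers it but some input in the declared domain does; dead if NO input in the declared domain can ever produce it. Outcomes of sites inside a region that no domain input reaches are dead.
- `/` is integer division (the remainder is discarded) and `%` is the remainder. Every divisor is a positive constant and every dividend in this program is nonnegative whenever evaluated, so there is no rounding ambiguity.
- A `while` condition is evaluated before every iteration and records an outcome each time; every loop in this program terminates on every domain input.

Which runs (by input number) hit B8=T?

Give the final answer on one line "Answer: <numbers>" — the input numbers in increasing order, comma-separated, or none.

input #1 (a=6, s=9): produces B8=T
input #2 (a=1, s=8): does not produce B8=T
input #3 (a=1, s=1): does not produce B8=T
input #4 (a=9, s=-2): does not produce B8=T

Answer: 1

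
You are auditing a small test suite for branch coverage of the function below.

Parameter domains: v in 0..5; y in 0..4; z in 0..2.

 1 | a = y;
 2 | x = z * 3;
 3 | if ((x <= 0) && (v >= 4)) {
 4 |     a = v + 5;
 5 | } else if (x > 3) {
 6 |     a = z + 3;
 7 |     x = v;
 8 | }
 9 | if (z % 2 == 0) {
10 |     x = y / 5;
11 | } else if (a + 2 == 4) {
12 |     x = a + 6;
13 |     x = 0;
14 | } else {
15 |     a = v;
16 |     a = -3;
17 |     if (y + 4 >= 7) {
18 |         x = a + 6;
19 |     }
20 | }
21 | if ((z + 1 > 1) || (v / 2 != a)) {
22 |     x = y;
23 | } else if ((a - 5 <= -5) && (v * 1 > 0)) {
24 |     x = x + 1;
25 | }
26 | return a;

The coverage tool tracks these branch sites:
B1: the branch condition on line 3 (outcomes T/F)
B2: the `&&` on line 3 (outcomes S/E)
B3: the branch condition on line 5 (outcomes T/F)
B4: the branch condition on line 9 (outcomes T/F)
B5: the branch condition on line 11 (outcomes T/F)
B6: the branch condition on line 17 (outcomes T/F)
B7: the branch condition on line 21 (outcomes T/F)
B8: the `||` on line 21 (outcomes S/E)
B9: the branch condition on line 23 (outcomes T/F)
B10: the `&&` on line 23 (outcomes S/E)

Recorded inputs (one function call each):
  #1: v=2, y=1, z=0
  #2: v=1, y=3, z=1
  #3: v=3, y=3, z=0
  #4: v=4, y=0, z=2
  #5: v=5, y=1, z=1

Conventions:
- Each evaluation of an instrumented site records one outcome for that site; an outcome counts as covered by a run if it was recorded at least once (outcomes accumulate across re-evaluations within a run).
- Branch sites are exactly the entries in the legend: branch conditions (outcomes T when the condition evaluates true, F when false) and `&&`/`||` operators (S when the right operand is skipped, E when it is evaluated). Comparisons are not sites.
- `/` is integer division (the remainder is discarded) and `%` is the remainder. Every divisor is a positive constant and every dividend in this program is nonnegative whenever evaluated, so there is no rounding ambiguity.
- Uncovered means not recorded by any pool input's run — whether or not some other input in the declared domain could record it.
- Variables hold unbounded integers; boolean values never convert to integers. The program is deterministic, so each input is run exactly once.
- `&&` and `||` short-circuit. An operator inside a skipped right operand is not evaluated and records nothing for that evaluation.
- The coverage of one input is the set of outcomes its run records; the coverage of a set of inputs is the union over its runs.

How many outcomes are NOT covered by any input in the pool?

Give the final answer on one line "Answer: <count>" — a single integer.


run #1 (v=2, y=1, z=0) runs B2->E, B1->F, B3->F, B4->T, B8->E, B7->F, B10->S, B9->F; records B1=F, B2=E, B3=F, B4=T, B7=F, B8=E, B9=F, B10=S
run #2 (v=1, y=3, z=1) runs B2->S, B1->F, B3->F, B4->F, B5->F, B6->T, B8->S, B7->T; records B1=F, B2=S, B3=F, B4=F, B5=F, B6=T, B7=T, B8=S
run #3 (v=3, y=3, z=0) runs B2->E, B1->F, B3->F, B4->T, B8->E, B7->T; records B1=F, B2=E, B3=F, B4=T, B7=T, B8=E
run #4 (v=4, y=0, z=2) runs B2->S, B1->F, B3->T, B4->T, B8->S, B7->T; records B1=F, B2=S, B3=T, B4=T, B7=T, B8=S
run #5 (v=5, y=1, z=1) runs B2->S, B1->F, B3->F, B4->F, B5->F, B6->F, B8->S, B7->T; records B1=F, B2=S, B3=F, B4=F, B5=F, B6=F, B7=T, B8=S
union over the pool: B1=F, B2=S, B2=E, B3=T, B3=F, B4=T, B4=F, B5=F, B6=T, B6=F, B7=T, B7=F, B8=S, B8=E, B9=F, B10=S
uncovered (4 of 20): B1=T, B5=T, B9=T, B10=E
Answer: 4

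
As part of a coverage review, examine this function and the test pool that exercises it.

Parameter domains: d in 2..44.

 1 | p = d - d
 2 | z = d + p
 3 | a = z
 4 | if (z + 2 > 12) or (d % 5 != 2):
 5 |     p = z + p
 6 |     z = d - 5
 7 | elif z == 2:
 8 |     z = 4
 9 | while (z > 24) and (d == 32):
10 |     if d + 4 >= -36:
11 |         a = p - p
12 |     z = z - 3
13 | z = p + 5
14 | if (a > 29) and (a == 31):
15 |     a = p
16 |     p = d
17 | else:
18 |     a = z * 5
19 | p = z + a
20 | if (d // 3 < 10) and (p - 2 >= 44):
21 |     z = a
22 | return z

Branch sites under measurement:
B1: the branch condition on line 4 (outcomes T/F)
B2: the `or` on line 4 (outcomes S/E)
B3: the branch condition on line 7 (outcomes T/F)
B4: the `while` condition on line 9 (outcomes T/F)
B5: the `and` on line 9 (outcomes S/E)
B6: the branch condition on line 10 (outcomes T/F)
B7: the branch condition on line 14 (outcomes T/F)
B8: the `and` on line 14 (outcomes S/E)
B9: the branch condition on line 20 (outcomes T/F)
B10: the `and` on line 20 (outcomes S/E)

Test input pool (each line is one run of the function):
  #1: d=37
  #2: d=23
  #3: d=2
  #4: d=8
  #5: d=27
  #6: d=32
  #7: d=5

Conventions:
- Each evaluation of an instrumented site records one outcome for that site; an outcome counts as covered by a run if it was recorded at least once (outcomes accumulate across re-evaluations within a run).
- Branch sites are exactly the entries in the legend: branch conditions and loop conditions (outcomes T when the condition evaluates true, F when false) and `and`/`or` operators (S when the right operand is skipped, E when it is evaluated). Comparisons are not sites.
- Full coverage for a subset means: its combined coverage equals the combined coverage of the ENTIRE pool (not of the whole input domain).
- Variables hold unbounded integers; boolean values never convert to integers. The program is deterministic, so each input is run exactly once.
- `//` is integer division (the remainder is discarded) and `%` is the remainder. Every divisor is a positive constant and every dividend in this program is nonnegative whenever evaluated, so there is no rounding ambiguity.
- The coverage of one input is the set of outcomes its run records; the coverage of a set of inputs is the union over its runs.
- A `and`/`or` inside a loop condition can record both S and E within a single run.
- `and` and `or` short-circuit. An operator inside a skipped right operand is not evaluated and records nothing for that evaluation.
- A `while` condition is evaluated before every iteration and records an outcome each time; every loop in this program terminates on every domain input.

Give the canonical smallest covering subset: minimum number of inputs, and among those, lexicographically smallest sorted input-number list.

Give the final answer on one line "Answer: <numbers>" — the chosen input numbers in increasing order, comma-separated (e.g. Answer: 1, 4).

input #1, d=37: events B2->S, B1->T, B5->E, B4->F, B8->E, B7->F, B10->S, B9->F; outcomes B1=T, B2=S, B4=F, B5=E, B7=F, B8=E, B9=F, B10=S
input #2, d=23: events B2->S, B1->T, B5->S, B4->F, B8->S, B7->F, B10->E, B9->T; outcomes B1=T, B2=S, B4=F, B5=S, B7=F, B8=S, B9=T, B10=E
input #3, d=2: events B2->E, B1->F, B3->T, B5->S, B4->F, B8->S, B7->F, B10->E, B9->F; outcomes B1=F, B2=E, B3=T, B4=F, B5=S, B7=F, B8=S, B9=F, B10=E
input #4, d=8: events B2->E, B1->T, B5->S, B4->F, B8->S, B7->F, B10->E, B9->T; outcomes B1=T, B2=E, B4=F, B5=S, B7=F, B8=S, B9=T, B10=E
input #5, d=27: events B2->S, B1->T, B5->S, B4->F, B8->S, B7->F, B10->E, B9->T; outcomes B1=T, B2=S, B4=F, B5=S, B7=F, B8=S, B9=T, B10=E
input #6, d=32: events B2->S, B1->T, B5->E, B4->T, B6->T, B5->S, B4->F, B8->S, B7->F, B10->S, B9->F; outcomes B1=T, B2=S, B4=T, B4=F, B5=S, B5=E, B6=T, B7=F, B8=S, B9=F, B10=S
input #7, d=5: events B2->E, B1->T, B5->S, B4->F, B8->S, B7->F, B10->E, B9->T; outcomes B1=T, B2=E, B4=F, B5=S, B7=F, B8=S, B9=T, B10=E
together the pool reaches 17 outcomes: B1=T, B1=F, B2=S, B2=E, B3=T, B4=T, B4=F, B5=S, B5=E, B6=T, B7=F, B8=S, B8=E, B9=T, B9=F, B10=S, B10=E
size 1 is not enough: best union over all size-1 subsets is 11/17
size 2 is not enough: best union over all size-2 subsets is 15/17
size 3 is not enough: best union over all size-3 subsets is 16/17
size 4: inputs {1, 2, 3, 6} cover all 17 outcomes, and no lexicographically smaller subset of this size does

Answer: 1, 2, 3, 6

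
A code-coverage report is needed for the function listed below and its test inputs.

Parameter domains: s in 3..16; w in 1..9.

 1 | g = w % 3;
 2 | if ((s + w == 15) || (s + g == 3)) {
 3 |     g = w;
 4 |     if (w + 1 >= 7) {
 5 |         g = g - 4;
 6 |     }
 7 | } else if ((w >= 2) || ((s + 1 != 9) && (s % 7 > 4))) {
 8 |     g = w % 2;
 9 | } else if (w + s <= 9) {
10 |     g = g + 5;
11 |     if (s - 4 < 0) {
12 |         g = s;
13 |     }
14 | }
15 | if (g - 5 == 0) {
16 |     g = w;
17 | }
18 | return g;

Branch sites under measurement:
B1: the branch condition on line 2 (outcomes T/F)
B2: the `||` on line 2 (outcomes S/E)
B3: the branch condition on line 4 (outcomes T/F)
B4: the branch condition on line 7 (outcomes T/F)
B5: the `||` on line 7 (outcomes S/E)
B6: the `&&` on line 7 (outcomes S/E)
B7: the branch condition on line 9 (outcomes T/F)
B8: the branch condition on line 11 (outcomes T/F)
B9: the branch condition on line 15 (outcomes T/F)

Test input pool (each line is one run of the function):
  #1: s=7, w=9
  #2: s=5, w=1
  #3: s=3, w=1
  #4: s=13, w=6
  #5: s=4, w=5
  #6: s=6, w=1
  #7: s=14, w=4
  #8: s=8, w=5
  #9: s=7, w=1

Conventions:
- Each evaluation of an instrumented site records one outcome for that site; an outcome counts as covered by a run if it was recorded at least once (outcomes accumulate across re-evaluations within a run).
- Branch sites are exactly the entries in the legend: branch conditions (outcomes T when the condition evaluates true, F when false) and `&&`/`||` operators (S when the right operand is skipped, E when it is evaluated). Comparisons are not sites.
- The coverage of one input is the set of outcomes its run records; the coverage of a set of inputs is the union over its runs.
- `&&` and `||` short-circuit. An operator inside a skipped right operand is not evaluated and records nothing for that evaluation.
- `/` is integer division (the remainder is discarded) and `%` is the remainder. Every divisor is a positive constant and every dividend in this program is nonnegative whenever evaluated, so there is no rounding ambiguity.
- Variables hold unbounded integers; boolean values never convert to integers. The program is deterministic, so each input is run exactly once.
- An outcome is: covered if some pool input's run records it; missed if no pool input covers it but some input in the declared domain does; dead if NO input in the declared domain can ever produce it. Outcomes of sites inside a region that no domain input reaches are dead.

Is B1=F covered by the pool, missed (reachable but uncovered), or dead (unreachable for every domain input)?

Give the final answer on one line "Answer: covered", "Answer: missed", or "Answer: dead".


B1=F is recorded by pool input(s) 1, 2, 3, 4, 5, 6, 7, 8, 9 -> covered
Answer: covered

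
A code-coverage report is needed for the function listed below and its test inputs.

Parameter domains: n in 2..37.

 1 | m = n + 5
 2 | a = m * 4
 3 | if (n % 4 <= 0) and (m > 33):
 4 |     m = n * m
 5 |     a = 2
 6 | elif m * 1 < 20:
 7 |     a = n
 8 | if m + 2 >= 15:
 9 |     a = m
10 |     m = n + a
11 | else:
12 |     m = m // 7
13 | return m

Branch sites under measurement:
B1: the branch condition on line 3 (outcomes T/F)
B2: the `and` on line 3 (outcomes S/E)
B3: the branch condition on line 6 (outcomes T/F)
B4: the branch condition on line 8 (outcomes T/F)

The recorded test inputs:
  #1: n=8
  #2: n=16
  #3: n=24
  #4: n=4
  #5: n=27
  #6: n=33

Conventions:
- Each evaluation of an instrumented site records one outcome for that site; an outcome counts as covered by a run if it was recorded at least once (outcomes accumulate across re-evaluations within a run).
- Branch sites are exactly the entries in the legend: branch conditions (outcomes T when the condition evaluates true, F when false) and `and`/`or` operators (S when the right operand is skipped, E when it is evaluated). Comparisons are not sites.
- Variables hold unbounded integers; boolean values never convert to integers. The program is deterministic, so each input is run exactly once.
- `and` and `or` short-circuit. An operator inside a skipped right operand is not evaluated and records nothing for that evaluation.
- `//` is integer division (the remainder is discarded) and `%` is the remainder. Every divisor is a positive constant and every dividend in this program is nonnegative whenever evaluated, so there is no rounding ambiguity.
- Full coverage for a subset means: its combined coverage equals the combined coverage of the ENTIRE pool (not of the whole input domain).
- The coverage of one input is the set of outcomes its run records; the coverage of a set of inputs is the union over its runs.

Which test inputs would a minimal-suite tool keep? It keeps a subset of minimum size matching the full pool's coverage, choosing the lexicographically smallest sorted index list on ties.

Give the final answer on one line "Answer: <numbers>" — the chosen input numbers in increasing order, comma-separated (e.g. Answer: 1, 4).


#1 (n=8) -> B2->E, B1->F, B3->T, B4->T; covered: B1=F, B2=E, B3=T, B4=T
#2 (n=16) -> B2->E, B1->F, B3->F, B4->T; covered: B1=F, B2=E, B3=F, B4=T
#3 (n=24) -> B2->E, B1->F, B3->F, B4->T; covered: B1=F, B2=E, B3=F, B4=T
#4 (n=4) -> B2->E, B1->F, B3->T, B4->F; covered: B1=F, B2=E, B3=T, B4=F
#5 (n=27) -> B2->S, B1->F, B3->F, B4->T; covered: B1=F, B2=S, B3=F, B4=T
#6 (n=33) -> B2->S, B1->F, B3->F, B4->T; covered: B1=F, B2=S, B3=F, B4=T
together the pool reaches 7 outcomes: B1=F, B2=S, B2=E, B3=T, B3=F, B4=T, B4=F
checked all size-1 subsets: none covers 7 outcomes (max 4/7)
inputs {4, 5} (size 2) cover everything; no size-2 subset with a lexicographically smaller index list covers all 7
Answer: 4, 5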